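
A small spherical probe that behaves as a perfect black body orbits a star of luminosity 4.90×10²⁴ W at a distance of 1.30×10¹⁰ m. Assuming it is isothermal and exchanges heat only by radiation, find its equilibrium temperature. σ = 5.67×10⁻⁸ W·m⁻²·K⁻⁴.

T ≈ 318 K

First find the stellar flux at distance d: S = L/(4πd²) = 4.90×10²⁴/(4π·(1.30×10¹⁰)²) = 2307 W/m².
For an isothermal sphere, absorbed (1−a)S·πr² = emitted σ·4πr²·T⁴, so T⁴ = (1−a)S/(4σ).
T⁴ = 1.00·2307/(4·5.67×10⁻⁸) = 1.017×10¹⁰ K⁴.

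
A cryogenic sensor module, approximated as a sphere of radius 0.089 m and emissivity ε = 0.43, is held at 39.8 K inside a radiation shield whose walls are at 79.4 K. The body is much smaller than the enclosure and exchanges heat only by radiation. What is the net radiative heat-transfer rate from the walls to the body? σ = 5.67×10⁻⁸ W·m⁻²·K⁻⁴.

P_net ≈ 0.0904 W

For a small grey body in a large enclosure: P_net = εσA(T_body⁴ − T_wall⁴).
A = 4πr² = 0.09954 m²; T_body⁴ − T_wall⁴ = 2.509×10⁶ − 3.974×10⁷ = -3.724×10⁷ K⁴.
|P_net| = 0.43·5.67×10⁻⁸·0.09954·3.724×10⁷.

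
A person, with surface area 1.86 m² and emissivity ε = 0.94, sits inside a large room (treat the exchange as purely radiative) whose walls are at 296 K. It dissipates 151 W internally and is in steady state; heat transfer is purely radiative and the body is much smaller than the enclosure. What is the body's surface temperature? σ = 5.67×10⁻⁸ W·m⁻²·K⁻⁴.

For a small grey body in a large enclosure, net radiated power = εσA(T⁴ − T_w⁴).
Steady state: P = εσA(T⁴ − T_w⁴) with A = 1.86 m².
T⁴ = P/(εσA) + T_w⁴ = 151/(0.94·5.67×10⁻⁸·1.860) + (296)⁴
    = 1.523×10⁹ + 7.677×10⁹ = 9.200×10⁹ K⁴.

T ≈ 310 K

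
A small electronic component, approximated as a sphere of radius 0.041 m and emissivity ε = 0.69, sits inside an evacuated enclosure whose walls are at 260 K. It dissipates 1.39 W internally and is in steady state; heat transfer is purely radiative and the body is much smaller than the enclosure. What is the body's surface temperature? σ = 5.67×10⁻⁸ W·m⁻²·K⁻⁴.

For a small grey body in a large enclosure, net radiated power = εσA(T⁴ − T_w⁴).
Steady state: P = εσA(T⁴ − T_w⁴) with A = 4πr² = 0.02112 m².
T⁴ = P/(εσA) + T_w⁴ = 1.39/(0.69·5.67×10⁻⁸·0.02112) + (260)⁴
    = 1.682×10⁹ + 4.570×10⁹ = 6.252×10⁹ K⁴.

T ≈ 281 K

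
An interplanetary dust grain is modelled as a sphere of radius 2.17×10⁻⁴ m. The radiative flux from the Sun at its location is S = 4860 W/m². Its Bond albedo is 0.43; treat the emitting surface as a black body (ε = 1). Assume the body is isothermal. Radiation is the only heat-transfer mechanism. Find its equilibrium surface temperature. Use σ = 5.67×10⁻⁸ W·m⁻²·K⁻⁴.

At equilibrium, absorbed power = emitted power.
Absorbing cross-section = πr² = 1.479×10⁻⁷ m²; emitting surface = 4πr² = 5.917×10⁻⁷ m² (ratio 4).
(1−a)S·A_cross = εσ·A_surf·T⁴  ⇒  T⁴ = (1−a)S/(4σ).
T⁴ = 0.570·4860/(4·5.67×10⁻⁸) = 1.221×10¹⁰ K⁴.
T = (1.221×10¹⁰)^(1/4).

T ≈ 332 K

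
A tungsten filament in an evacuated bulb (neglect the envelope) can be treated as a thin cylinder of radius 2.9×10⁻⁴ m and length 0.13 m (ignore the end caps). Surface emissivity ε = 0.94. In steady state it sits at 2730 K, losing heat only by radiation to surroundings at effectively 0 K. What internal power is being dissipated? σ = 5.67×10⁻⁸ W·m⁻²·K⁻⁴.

Steady state: P = εσA T⁴.
A = 2πrL = 2.369×10⁻⁴ m²; T⁴ = (2730)⁴ = 5.555×10¹³ K⁴.
P = 0.94 × 5.67×10⁻⁸ × 2.369×10⁻⁴ × 5.555×10¹³.

P ≈ 701 W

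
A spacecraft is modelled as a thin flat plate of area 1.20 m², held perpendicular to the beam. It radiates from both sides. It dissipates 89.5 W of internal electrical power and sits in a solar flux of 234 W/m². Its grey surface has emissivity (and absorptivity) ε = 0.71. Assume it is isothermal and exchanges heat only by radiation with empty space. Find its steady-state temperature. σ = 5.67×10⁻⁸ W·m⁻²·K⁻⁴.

At steady state, absorbed solar power + internal power = radiated power.
Absorbed: α·S·A_cross = 0.71·234·1.200 = 199.4 W (cross-section A).
Total input = 199.4 + 89.5 = 288.9 W.
Radiated: εσ·A_surf·T⁴ with A_surf = 2A = 2.400 m².
T⁴ = 288.9/(0.71·5.67×10⁻⁸·2.400) = 2.990×10⁹ K⁴.

T ≈ 234 K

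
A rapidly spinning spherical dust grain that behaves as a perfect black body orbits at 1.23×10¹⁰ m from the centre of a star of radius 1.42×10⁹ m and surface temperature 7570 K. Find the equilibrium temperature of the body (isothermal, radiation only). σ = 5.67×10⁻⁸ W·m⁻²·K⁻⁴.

The star's surface emits σT_*⁴; at distance d the flux is S = σT_*⁴(R_*/d)².
S = 5.67×10⁻⁸·(7570)⁴·(1.42×10⁹/1.23×10¹⁰)² = 2.482×10⁶ W/m².
For an isothermal sphere T⁴ = (1−a)S/(4σ) = 1.094×10¹³ K⁴.

T ≈ 1820 K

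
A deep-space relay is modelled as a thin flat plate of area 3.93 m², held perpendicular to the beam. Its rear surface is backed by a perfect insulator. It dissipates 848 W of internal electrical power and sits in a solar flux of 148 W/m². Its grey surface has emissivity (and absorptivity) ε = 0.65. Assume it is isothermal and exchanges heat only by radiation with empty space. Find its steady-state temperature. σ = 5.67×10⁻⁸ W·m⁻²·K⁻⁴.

T ≈ 303 K

At steady state, absorbed solar power + internal power = radiated power.
Absorbed: α·S·A_cross = 0.65·148·3.930 = 378.1 W (cross-section A).
Total input = 378.1 + 848 = 1226 W.
Radiated: εσ·A_surf·T⁴ with A_surf = A = 3.930 m².
T⁴ = 1226/(0.65·5.67×10⁻⁸·3.930) = 8.465×10⁹ K⁴.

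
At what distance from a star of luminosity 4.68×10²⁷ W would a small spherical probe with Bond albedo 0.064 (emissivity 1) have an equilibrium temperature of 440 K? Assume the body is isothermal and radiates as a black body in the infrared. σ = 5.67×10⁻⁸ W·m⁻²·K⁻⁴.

d ≈ 2.03×10¹¹ m

For an isothermal black-emitting sphere, (1−a)S·πr² = σ·4πr²·T⁴ ⇒ S = 4σT⁴/(1−a).
S = 4·5.67×10⁻⁸·(440)⁴/0.936 = 9082 W/m².
Flux falls as S = L/(4πd²), so d = √(L/(4πS)) = √(4.68×10²⁷/(4π·9082)).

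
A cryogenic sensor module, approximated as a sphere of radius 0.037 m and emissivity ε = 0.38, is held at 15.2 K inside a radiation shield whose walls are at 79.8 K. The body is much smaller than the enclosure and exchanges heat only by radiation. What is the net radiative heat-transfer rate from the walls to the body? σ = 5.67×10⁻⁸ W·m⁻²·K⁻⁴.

For a small grey body in a large enclosure: P_net = εσA(T_body⁴ − T_wall⁴).
A = 4πr² = 0.01720 m²; T_body⁴ − T_wall⁴ = 53380 − 4.055×10⁷ = -4.050×10⁷ K⁴.
|P_net| = 0.38·5.67×10⁻⁸·0.01720·4.050×10⁷.

P_net ≈ 0.0150 W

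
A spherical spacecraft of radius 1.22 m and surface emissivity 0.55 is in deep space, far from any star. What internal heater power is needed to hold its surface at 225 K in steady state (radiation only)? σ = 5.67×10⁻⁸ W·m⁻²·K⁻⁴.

P = εσ·4πr²·T⁴.
4πr² = 18.70 m²; T⁴ = 2.563×10⁹ K⁴.
P = 0.55·5.67×10⁻⁸·18.70·2.563×10⁹.

P ≈ 1490 W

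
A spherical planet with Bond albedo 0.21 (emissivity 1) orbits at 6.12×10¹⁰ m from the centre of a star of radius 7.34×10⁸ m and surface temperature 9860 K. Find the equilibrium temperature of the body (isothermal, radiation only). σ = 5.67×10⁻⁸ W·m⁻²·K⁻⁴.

The star's surface emits σT_*⁴; at distance d the flux is S = σT_*⁴(R_*/d)².
S = 5.67×10⁻⁸·(9860)⁴·(7.34×10⁸/6.12×10¹⁰)² = 77090 W/m².
For an isothermal sphere T⁴ = (1−a)S/(4σ) = 2.685×10¹¹ K⁴.

T ≈ 720 K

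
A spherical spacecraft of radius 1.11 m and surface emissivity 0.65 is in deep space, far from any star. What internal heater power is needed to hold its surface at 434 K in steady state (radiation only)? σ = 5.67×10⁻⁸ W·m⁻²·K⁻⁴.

P ≈ 20200 W

P = εσ·4πr²·T⁴.
4πr² = 15.48 m²; T⁴ = 3.548×10¹⁰ K⁴.
P = 0.65·5.67×10⁻⁸·15.48·3.548×10¹⁰.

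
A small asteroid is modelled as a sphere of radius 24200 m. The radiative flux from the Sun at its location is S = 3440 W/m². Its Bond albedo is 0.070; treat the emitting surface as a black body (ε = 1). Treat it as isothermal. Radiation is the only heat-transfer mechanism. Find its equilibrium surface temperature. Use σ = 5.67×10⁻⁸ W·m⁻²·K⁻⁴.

T ≈ 345 K

At equilibrium, absorbed power = emitted power.
Absorbing cross-section = πr² = 1.840×10⁹ m²; emitting surface = 4πr² = 7.359×10⁹ m² (ratio 4).
(1−a)S·A_cross = εσ·A_surf·T⁴  ⇒  T⁴ = (1−a)S/(4σ).
T⁴ = 0.930·3440/(4·5.67×10⁻⁸) = 1.411×10¹⁰ K⁴.
T = (1.411×10¹⁰)^(1/4).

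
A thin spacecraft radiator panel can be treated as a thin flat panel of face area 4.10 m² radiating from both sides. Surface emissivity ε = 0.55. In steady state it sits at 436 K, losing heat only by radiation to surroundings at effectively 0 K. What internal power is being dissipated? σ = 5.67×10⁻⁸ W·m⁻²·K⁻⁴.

P ≈ 9240 W

Steady state: P = εσA T⁴.
A = 2·4.10 = 8.200 m²; T⁴ = (436)⁴ = 3.614×10¹⁰ K⁴.
P = 0.55 × 5.67×10⁻⁸ × 8.200 × 3.614×10¹⁰.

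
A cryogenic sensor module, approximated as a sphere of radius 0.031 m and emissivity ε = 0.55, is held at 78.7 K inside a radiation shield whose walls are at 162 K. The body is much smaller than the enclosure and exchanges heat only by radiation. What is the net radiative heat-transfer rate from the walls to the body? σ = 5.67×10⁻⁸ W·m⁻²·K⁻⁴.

P_net ≈ 0.245 W

For a small grey body in a large enclosure: P_net = εσA(T_body⁴ − T_wall⁴).
A = 4πr² = 0.01208 m²; T_body⁴ − T_wall⁴ = 3.836×10⁷ − 6.887×10⁸ = -6.504×10⁸ K⁴.
|P_net| = 0.55·5.67×10⁻⁸·0.01208·6.504×10⁸.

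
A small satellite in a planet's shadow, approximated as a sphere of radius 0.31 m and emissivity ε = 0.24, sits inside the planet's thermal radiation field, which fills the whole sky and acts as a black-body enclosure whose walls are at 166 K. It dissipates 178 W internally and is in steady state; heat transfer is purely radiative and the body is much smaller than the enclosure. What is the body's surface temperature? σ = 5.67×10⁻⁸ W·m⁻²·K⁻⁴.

For a small grey body in a large enclosure, net radiated power = εσA(T⁴ − T_w⁴).
Steady state: P = εσA(T⁴ − T_w⁴) with A = 4πr² = 1.208 m².
T⁴ = P/(εσA) + T_w⁴ = 178/(0.24·5.67×10⁻⁸·1.208) + (166)⁴
    = 1.083×10¹⁰ + 7.593×10⁸ = 1.159×10¹⁰ K⁴.

T ≈ 328 K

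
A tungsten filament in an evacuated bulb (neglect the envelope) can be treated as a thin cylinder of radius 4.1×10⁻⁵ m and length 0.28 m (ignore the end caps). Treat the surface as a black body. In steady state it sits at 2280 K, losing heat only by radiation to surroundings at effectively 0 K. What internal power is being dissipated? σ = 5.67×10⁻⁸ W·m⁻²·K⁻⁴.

Steady state: P = εσA T⁴.
A = 2πrL = 7.213×10⁻⁵ m²; T⁴ = (2280)⁴ = 2.702×10¹³ K⁴.
P = 1.0 × 5.67×10⁻⁸ × 7.213×10⁻⁵ × 2.702×10¹³.

P ≈ 111 W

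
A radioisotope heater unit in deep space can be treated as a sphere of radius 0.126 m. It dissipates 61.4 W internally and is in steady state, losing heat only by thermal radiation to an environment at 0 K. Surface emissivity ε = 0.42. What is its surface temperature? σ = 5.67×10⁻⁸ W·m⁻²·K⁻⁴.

T ≈ 337 K

Steady state: internal power = radiated power, P = εσA T⁴.
Radiating area A = 4πr² = 0.1995 m².
T⁴ = P/(εσA) = 61.4/(0.42·5.67×10⁻⁸·0.1995) = 1.292×10¹⁰ K⁴.
T = (1.292×10¹⁰)^(1/4).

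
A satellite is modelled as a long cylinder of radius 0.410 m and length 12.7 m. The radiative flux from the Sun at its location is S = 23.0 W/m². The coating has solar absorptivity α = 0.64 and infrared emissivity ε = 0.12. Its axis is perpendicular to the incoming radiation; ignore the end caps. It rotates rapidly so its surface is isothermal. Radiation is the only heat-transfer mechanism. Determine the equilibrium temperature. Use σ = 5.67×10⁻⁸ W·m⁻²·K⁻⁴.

At equilibrium, absorbed power = emitted power.
Absorbing cross-section = 2rL = 10.41 m²; emitting surface = 2πrL = 32.72 m² (ratio π).
αS·A_cross = εσ·A_surf·T⁴  ⇒  T⁴ = αS/(ε·πσ).
T⁴ = 0.640·23.0/(0.12·π·5.67×10⁻⁸) = 6.886×10⁸ K⁴.
T = (6.886×10⁸)^(1/4).

T ≈ 162 K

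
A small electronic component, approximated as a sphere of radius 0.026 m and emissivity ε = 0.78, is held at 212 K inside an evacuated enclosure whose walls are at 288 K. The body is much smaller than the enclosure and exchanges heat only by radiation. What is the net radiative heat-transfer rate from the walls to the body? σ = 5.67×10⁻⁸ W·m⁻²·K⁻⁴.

P_net ≈ 1.83 W

For a small grey body in a large enclosure: P_net = εσA(T_body⁴ − T_wall⁴).
A = 4πr² = 0.008495 m²; T_body⁴ − T_wall⁴ = 2.020×10⁹ − 6.880×10⁹ = -4.860×10⁹ K⁴.
|P_net| = 0.78·5.67×10⁻⁸·0.008495·4.860×10⁹.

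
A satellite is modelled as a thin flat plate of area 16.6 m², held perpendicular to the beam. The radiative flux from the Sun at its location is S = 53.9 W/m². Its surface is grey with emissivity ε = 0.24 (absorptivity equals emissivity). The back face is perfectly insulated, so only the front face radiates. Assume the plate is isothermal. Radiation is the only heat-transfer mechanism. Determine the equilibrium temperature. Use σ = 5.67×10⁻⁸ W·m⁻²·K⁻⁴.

At equilibrium, absorbed power = emitted power.
Absorbing cross-section = A = 16.60 m²; emitting surface = A = 16.60 m² (ratio 1).
εS·A_cross = εσ·A_surf·T⁴  ⇒  T⁴ = S/(1σ)   (ε cancels).
T⁴ = 53.9/(1·5.67×10⁻⁸) = 9.506×10⁸ K⁴.
T = (9.506×10⁸)^(1/4).

T ≈ 176 K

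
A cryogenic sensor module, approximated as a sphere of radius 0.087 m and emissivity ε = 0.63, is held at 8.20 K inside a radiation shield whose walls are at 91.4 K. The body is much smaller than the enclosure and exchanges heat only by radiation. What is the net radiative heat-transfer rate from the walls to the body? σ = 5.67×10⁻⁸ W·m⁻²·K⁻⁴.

P_net ≈ 0.237 W

For a small grey body in a large enclosure: P_net = εσA(T_body⁴ − T_wall⁴).
A = 4πr² = 0.09511 m²; T_body⁴ − T_wall⁴ = 4521 − 6.979×10⁷ = -6.978×10⁷ K⁴.
|P_net| = 0.63·5.67×10⁻⁸·0.09511·6.978×10⁷.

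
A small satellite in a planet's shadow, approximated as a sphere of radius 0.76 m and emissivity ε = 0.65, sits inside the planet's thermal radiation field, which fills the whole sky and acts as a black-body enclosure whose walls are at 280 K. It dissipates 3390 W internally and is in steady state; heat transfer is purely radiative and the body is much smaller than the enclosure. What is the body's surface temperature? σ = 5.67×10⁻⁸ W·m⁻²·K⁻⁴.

For a small grey body in a large enclosure, net radiated power = εσA(T⁴ − T_w⁴).
Steady state: P = εσA(T⁴ − T_w⁴) with A = 4πr² = 7.258 m².
T⁴ = P/(εσA) + T_w⁴ = 3390/(0.65·5.67×10⁻⁸·7.258) + (280)⁴
    = 1.267×10¹⁰ + 6.147×10⁹ = 1.882×10¹⁰ K⁴.

T ≈ 370 K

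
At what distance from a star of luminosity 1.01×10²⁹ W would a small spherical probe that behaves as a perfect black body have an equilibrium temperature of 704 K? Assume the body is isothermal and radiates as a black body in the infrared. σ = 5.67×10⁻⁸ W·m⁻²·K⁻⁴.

d ≈ 3.80×10¹¹ m

For an isothermal black-emitting sphere, (1−a)S·πr² = σ·4πr²·T⁴ ⇒ S = 4σT⁴/(1−a).
S = 4·5.67×10⁻⁸·(704)⁴/1.00 = 55710 W/m².
Flux falls as S = L/(4πd²), so d = √(L/(4πS)) = √(1.01×10²⁹/(4π·55710)).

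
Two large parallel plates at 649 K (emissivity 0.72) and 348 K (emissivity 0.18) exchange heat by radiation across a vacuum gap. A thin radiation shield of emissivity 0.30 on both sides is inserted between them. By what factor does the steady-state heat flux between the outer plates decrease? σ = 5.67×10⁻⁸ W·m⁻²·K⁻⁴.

Without shield: q₀ = σΔ(T⁴)/(1/ε₁+1/ε₂−1) with denominator 5.944.
With shield the two gaps are in series; the resistances add: (1/ε₁+1/ε_s−1)+(1/ε_s+1/ε₂−1) = 3.722+7.889 = 11.61.
Heat-flux ratio q₀/q = 11.61/5.944.

factor ≈ 1.95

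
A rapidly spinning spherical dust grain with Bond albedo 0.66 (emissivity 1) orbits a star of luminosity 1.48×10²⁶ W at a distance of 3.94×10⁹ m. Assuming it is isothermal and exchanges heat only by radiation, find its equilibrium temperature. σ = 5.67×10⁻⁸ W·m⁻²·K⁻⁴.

T ≈ 1030 K

First find the stellar flux at distance d: S = L/(4πd²) = 1.48×10²⁶/(4π·(3.94×10⁹)²) = 7.587×10⁵ W/m².
For an isothermal sphere, absorbed (1−a)S·πr² = emitted σ·4πr²·T⁴, so T⁴ = (1−a)S/(4σ).
T⁴ = 0.340·7.587×10⁵/(4·5.67×10⁻⁸) = 1.137×10¹² K⁴.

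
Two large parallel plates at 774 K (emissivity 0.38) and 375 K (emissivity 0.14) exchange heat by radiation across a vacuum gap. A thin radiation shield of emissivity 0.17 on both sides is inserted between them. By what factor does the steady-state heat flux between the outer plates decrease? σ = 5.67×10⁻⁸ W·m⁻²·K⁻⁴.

factor ≈ 2.23

Without shield: q₀ = σΔ(T⁴)/(1/ε₁+1/ε₂−1) with denominator 8.774.
With shield the two gaps are in series; the resistances add: (1/ε₁+1/ε_s−1)+(1/ε_s+1/ε₂−1) = 7.514+12.03 = 19.54.
Heat-flux ratio q₀/q = 19.54/8.774.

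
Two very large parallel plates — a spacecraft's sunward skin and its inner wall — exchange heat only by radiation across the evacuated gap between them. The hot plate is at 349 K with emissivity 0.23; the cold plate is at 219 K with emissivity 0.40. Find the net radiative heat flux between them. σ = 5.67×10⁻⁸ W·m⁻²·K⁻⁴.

For two infinite grey parallel plates, q = σ(T₁⁴ − T₂⁴)/(1/ε₁ + 1/ε₂ − 1).
T₁⁴ − T₂⁴ = 1.484×10¹⁰ − 2.300×10⁹ = 1.254×10¹⁰ K⁴.
1/ε₁ + 1/ε₂ − 1 = 4.348 + 2.500 − 1 = 5.848.
q = 5.67×10⁻⁸ × 1.254×10¹⁰ / 5.848.

q ≈ 122 W/m²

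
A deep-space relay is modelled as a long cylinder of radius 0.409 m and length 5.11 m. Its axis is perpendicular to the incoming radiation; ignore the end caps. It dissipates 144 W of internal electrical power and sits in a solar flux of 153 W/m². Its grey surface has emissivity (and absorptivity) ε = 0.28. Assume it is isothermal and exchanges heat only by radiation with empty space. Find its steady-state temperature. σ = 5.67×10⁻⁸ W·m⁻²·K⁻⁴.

T ≈ 198 K

At steady state, absorbed solar power + internal power = radiated power.
Absorbed: α·S·A_cross = 0.28·153·4.180 = 179.1 W (cross-section 2rL).
Total input = 179.1 + 144 = 323.1 W.
Radiated: εσ·A_surf·T⁴ with A_surf = 2πrL = 13.13 m².
T⁴ = 323.1/(0.28·5.67×10⁻⁸·13.13) = 1.550×10⁹ K⁴.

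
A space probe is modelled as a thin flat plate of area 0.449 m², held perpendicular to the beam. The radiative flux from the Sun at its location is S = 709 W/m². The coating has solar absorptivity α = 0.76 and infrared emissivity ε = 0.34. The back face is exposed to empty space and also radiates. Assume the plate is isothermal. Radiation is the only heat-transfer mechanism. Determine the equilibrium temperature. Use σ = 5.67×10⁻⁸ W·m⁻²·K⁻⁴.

T ≈ 344 K

At equilibrium, absorbed power = emitted power.
Absorbing cross-section = A = 0.4490 m²; emitting surface = 2A = 0.8980 m² (ratio 2).
αS·A_cross = εσ·A_surf·T⁴  ⇒  T⁴ = αS/(ε·2σ).
T⁴ = 0.760·709/(0.34·2·5.67×10⁻⁸) = 1.398×10¹⁰ K⁴.
T = (1.398×10¹⁰)^(1/4).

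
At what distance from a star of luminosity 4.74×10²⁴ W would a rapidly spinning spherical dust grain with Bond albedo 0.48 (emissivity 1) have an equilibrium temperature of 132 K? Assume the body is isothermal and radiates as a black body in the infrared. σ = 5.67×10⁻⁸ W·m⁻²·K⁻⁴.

For an isothermal black-emitting sphere, (1−a)S·πr² = σ·4πr²·T⁴ ⇒ S = 4σT⁴/(1−a).
S = 4·5.67×10⁻⁸·(132)⁴/0.520 = 132.4 W/m².
Flux falls as S = L/(4πd²), so d = √(L/(4πS)) = √(4.74×10²⁴/(4π·132.4)).

d ≈ 5.34×10¹⁰ m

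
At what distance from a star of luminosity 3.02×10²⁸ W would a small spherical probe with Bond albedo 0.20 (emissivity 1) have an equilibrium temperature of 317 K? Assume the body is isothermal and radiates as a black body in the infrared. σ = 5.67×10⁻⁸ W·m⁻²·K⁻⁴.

For an isothermal black-emitting sphere, (1−a)S·πr² = σ·4πr²·T⁴ ⇒ S = 4σT⁴/(1−a).
S = 4·5.67×10⁻⁸·(317)⁴/0.800 = 2863 W/m².
Flux falls as S = L/(4πd²), so d = √(L/(4πS)) = √(3.02×10²⁸/(4π·2863)).

d ≈ 9.16×10¹¹ m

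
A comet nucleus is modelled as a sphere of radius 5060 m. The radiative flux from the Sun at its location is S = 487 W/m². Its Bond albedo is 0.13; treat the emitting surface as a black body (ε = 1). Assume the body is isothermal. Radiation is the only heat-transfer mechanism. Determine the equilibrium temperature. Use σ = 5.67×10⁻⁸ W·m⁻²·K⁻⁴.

T ≈ 208 K

At equilibrium, absorbed power = emitted power.
Absorbing cross-section = πr² = 8.044×10⁷ m²; emitting surface = 4πr² = 3.217×10⁸ m² (ratio 4).
(1−a)S·A_cross = εσ·A_surf·T⁴  ⇒  T⁴ = (1−a)S/(4σ).
T⁴ = 0.870·487/(4·5.67×10⁻⁸) = 1.868×10⁹ K⁴.
T = (1.868×10⁹)^(1/4).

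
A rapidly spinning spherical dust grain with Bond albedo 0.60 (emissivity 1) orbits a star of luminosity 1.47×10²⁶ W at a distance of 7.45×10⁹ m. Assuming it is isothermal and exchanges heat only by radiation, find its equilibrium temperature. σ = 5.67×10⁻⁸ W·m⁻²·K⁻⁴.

T ≈ 781 K

First find the stellar flux at distance d: S = L/(4πd²) = 1.47×10²⁶/(4π·(7.45×10⁹)²) = 2.108×10⁵ W/m².
For an isothermal sphere, absorbed (1−a)S·πr² = emitted σ·4πr²·T⁴, so T⁴ = (1−a)S/(4σ).
T⁴ = 0.400·2.108×10⁵/(4·5.67×10⁻⁸) = 3.717×10¹¹ K⁴.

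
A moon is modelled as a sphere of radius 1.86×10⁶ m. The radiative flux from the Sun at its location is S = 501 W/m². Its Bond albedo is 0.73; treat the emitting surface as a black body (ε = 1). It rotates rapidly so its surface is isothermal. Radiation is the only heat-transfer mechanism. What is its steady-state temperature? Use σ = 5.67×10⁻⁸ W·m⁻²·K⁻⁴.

T ≈ 156 K

At equilibrium, absorbed power = emitted power.
Absorbing cross-section = πr² = 1.087×10¹³ m²; emitting surface = 4πr² = 4.347×10¹³ m² (ratio 4).
(1−a)S·A_cross = εσ·A_surf·T⁴  ⇒  T⁴ = (1−a)S/(4σ).
T⁴ = 0.270·501/(4·5.67×10⁻⁸) = 5.964×10⁸ K⁴.
T = (5.964×10⁸)^(1/4).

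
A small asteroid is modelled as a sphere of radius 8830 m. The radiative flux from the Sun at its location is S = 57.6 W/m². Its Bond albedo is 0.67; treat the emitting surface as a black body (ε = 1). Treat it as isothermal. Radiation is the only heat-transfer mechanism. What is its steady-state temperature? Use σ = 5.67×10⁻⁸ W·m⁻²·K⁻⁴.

T ≈ 95.7 K

At equilibrium, absorbed power = emitted power.
Absorbing cross-section = πr² = 2.449×10⁸ m²; emitting surface = 4πr² = 9.798×10⁸ m² (ratio 4).
(1−a)S·A_cross = εσ·A_surf·T⁴  ⇒  T⁴ = (1−a)S/(4σ).
T⁴ = 0.330·57.6/(4·5.67×10⁻⁸) = 8.381×10⁷ K⁴.
T = (8.381×10⁷)^(1/4).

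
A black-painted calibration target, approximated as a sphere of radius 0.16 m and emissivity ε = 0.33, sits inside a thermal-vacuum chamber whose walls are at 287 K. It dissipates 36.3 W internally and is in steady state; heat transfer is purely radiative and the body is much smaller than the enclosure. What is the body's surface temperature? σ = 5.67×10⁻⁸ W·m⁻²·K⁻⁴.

T ≈ 336 K

For a small grey body in a large enclosure, net radiated power = εσA(T⁴ − T_w⁴).
Steady state: P = εσA(T⁴ − T_w⁴) with A = 4πr² = 0.3217 m².
T⁴ = P/(εσA) + T_w⁴ = 36.3/(0.33·5.67×10⁻⁸·0.3217) + (287)⁴
    = 6.031×10⁹ + 6.785×10⁹ = 1.282×10¹⁰ K⁴.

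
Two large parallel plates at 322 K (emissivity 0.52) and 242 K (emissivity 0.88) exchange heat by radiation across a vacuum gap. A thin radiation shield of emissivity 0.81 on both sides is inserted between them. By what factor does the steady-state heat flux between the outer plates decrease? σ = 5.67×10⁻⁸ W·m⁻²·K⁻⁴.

factor ≈ 1.71

Without shield: q₀ = σΔ(T⁴)/(1/ε₁+1/ε₂−1) with denominator 2.059.
With shield the two gaps are in series; the resistances add: (1/ε₁+1/ε_s−1)+(1/ε_s+1/ε₂−1) = 2.158+1.371 = 3.529.
Heat-flux ratio q₀/q = 3.529/2.059.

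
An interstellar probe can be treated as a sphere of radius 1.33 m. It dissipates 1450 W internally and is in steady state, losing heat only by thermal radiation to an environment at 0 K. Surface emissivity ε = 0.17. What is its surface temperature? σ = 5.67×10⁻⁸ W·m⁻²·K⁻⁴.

T ≈ 287 K

Steady state: internal power = radiated power, P = εσA T⁴.
Radiating area A = 4πr² = 22.23 m².
T⁴ = P/(εσA) = 1450/(0.17·5.67×10⁻⁸·22.23) = 6.767×10⁹ K⁴.
T = (6.767×10⁹)^(1/4).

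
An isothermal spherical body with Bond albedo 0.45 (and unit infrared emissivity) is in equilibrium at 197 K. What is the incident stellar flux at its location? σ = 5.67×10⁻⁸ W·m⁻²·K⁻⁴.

S ≈ 621 W/m²

(1−a)S·πr² = σ·4πr²·T⁴ ⇒ S = 4σT⁴/(1−a).
S = 4·5.67×10⁻⁸·1.506×10⁹/0.550.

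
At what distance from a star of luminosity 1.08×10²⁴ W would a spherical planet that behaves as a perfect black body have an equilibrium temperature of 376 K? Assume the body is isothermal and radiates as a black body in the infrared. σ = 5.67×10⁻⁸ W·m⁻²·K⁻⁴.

For an isothermal black-emitting sphere, (1−a)S·πr² = σ·4πr²·T⁴ ⇒ S = 4σT⁴/(1−a).
S = 4·5.67×10⁻⁸·(376)⁴/1.00 = 4533 W/m².
Flux falls as S = L/(4πd²), so d = √(L/(4πS)) = √(1.08×10²⁴/(4π·4533)).

d ≈ 4.35×10⁹ m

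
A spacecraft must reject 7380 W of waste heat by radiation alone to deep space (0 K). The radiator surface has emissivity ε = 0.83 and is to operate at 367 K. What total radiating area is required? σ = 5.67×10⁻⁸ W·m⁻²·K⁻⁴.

A ≈ 8.64 m²

P = εσA T⁴ ⇒ A = P/(εσT⁴).
T⁴ = 1.814×10¹⁰ K⁴.
A = 7380/(0.83 × 5.67×10⁻⁸ × 1.814×10¹⁰).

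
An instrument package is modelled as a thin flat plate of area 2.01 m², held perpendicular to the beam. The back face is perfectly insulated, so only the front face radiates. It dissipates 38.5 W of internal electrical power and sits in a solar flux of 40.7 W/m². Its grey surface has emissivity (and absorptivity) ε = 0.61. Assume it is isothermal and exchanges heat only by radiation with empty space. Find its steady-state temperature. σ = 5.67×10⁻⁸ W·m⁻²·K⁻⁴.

At steady state, absorbed solar power + internal power = radiated power.
Absorbed: α·S·A_cross = 0.61·40.7·2.010 = 49.90 W (cross-section A).
Total input = 49.90 + 38.5 = 88.40 W.
Radiated: εσ·A_surf·T⁴ with A_surf = A = 2.010 m².
T⁴ = 88.40/(0.61·5.67×10⁻⁸·2.010) = 1.272×10⁹ K⁴.

T ≈ 189 K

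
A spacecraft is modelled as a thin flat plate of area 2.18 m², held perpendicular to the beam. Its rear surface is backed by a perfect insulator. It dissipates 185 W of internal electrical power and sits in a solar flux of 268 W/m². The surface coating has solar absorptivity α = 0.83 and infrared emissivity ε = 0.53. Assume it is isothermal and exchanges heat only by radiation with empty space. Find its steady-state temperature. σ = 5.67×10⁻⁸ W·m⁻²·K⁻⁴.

T ≈ 318 K

At steady state, absorbed solar power + internal power = radiated power.
Absorbed: α·S·A_cross = 0.83·268·2.180 = 484.9 W (cross-section A).
Total input = 484.9 + 185 = 669.9 W.
Radiated: εσ·A_surf·T⁴ with A_surf = A = 2.180 m².
T⁴ = 669.9/(0.53·5.67×10⁻⁸·2.180) = 1.023×10¹⁰ K⁴.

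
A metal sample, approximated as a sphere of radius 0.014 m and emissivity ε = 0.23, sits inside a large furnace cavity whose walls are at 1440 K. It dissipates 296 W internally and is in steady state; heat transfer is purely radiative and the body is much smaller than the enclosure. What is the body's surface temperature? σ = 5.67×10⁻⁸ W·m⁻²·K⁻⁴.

For a small grey body in a large enclosure, net radiated power = εσA(T⁴ − T_w⁴).
Steady state: P = εσA(T⁴ − T_w⁴) with A = 4πr² = 0.002463 m².
T⁴ = P/(εσA) + T_w⁴ = 296/(0.23·5.67×10⁻⁸·0.002463) + (1440)⁴
    = 9.215×10¹² + 4.300×10¹² = 1.352×10¹³ K⁴.

T ≈ 1920 K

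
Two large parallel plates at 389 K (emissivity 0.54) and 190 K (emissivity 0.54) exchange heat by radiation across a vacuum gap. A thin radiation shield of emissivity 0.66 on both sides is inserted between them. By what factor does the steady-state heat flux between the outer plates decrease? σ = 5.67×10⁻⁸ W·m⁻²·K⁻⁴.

factor ≈ 1.75

Without shield: q₀ = σΔ(T⁴)/(1/ε₁+1/ε₂−1) with denominator 2.704.
With shield the two gaps are in series; the resistances add: (1/ε₁+1/ε_s−1)+(1/ε_s+1/ε₂−1) = 2.367+2.367 = 4.734.
Heat-flux ratio q₀/q = 4.734/2.704.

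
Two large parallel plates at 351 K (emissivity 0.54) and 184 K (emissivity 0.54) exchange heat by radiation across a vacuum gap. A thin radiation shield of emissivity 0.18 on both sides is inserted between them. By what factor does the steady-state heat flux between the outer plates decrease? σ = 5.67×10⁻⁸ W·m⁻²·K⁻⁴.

factor ≈ 4.74

Without shield: q₀ = σΔ(T⁴)/(1/ε₁+1/ε₂−1) with denominator 2.704.
With shield the two gaps are in series; the resistances add: (1/ε₁+1/ε_s−1)+(1/ε_s+1/ε₂−1) = 6.407+6.407 = 12.81.
Heat-flux ratio q₀/q = 12.81/2.704.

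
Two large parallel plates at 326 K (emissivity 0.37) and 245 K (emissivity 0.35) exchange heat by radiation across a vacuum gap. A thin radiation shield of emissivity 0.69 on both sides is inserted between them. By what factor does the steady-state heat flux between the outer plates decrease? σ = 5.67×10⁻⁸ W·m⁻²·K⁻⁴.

Without shield: q₀ = σΔ(T⁴)/(1/ε₁+1/ε₂−1) with denominator 4.560.
With shield the two gaps are in series; the resistances add: (1/ε₁+1/ε_s−1)+(1/ε_s+1/ε₂−1) = 3.152+3.306 = 6.458.
Heat-flux ratio q₀/q = 6.458/4.560.

factor ≈ 1.42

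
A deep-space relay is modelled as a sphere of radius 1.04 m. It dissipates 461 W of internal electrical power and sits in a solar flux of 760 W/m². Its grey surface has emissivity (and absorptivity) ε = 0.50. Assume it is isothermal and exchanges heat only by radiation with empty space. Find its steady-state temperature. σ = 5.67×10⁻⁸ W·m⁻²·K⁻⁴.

At steady state, absorbed solar power + internal power = radiated power.
Absorbed: α·S·A_cross = 0.50·760·3.398 = 1291 W (cross-section πr²).
Total input = 1291 + 461 = 1752 W.
Radiated: εσ·A_surf·T⁴ with A_surf = 4πr² = 13.59 m².
T⁴ = 1752/(0.50·5.67×10⁻⁸·13.59) = 4.547×10⁹ K⁴.

T ≈ 260 K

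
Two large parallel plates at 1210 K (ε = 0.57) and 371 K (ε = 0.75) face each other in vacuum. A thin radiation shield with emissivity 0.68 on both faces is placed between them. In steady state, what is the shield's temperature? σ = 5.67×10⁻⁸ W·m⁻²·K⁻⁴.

In steady state the net flux on the hot side equals that on the cold side.
σ(T₁⁴−T_s⁴)/D₁ = σ(T_s⁴−T₂⁴)/D₂, with D₁ = 1/ε₁+1/ε_s−1 = 2.225, D₂ = 1/ε_s+1/ε₂−1 = 1.804.
Solve for T_s⁴: T_s⁴ = (D₂·T₁⁴ + D₁·T₂⁴)/(D₁+D₂) = 9.702×10¹¹ K⁴.

T_s ≈ 992 K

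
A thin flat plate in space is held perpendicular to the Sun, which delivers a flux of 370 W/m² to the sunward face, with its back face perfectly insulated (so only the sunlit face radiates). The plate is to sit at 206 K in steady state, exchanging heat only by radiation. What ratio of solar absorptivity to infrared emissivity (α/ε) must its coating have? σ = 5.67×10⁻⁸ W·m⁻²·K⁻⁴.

α/ε ≈ 0.276

Balance: αS·A = εσ·1A·T⁴ ⇒ α/ε = σT⁴/S.
α/ε = 5.67×10⁻⁸·(206)⁴/370 = 5.67×10⁻⁸·1.801×10⁹/370.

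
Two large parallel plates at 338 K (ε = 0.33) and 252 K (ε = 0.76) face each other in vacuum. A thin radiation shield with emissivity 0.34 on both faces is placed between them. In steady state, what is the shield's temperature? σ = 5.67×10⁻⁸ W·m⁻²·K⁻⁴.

In steady state the net flux on the hot side equals that on the cold side.
σ(T₁⁴−T_s⁴)/D₁ = σ(T_s⁴−T₂⁴)/D₂, with D₁ = 1/ε₁+1/ε_s−1 = 4.971, D₂ = 1/ε_s+1/ε₂−1 = 3.257.
Solve for T_s⁴: T_s⁴ = (D₂·T₁⁴ + D₁·T₂⁴)/(D₁+D₂) = 7.603×10⁹ K⁴.

T_s ≈ 295 K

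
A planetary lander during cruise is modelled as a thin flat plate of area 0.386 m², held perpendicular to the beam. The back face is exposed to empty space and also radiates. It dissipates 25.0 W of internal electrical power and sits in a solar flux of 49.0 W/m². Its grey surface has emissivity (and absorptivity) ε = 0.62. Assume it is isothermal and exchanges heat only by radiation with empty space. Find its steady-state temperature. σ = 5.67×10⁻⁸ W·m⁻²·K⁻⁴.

At steady state, absorbed solar power + internal power = radiated power.
Absorbed: α·S·A_cross = 0.62·49.0·0.3860 = 11.73 W (cross-section A).
Total input = 11.73 + 25.0 = 36.73 W.
Radiated: εσ·A_surf·T⁴ with A_surf = 2A = 0.7720 m².
T⁴ = 36.73/(0.62·5.67×10⁻⁸·0.7720) = 1.353×10⁹ K⁴.

T ≈ 192 K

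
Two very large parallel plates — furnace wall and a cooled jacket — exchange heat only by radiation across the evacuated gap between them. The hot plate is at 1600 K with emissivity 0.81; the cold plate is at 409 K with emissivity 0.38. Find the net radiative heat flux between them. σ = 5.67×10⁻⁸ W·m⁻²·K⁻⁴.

For two infinite grey parallel plates, q = σ(T₁⁴ − T₂⁴)/(1/ε₁ + 1/ε₂ − 1).
T₁⁴ − T₂⁴ = 6.554×10¹² − 2.798×10¹⁰ = 6.526×10¹² K⁴.
1/ε₁ + 1/ε₂ − 1 = 1.235 + 2.632 − 1 = 2.866.
q = 5.67×10⁻⁸ × 6.526×10¹² / 2.866.

q ≈ 1.29×10⁵ W/m²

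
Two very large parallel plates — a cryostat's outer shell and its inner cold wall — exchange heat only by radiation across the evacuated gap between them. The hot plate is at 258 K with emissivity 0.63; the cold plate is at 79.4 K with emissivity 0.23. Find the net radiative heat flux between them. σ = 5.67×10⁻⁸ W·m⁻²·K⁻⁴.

For two infinite grey parallel plates, q = σ(T₁⁴ − T₂⁴)/(1/ε₁ + 1/ε₂ − 1).
T₁⁴ − T₂⁴ = 4.431×10⁹ − 3.974×10⁷ = 4.391×10⁹ K⁴.
1/ε₁ + 1/ε₂ − 1 = 1.587 + 4.348 − 1 = 4.935.
q = 5.67×10⁻⁸ × 4.391×10⁹ / 4.935.

q ≈ 50.4 W/m²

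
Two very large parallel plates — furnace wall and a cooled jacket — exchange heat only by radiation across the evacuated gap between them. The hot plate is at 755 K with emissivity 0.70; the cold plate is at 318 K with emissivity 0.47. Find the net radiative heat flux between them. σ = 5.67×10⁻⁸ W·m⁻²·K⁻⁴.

q ≈ 6980 W/m²

For two infinite grey parallel plates, q = σ(T₁⁴ − T₂⁴)/(1/ε₁ + 1/ε₂ − 1).
T₁⁴ − T₂⁴ = 3.249×10¹¹ − 1.023×10¹⁰ = 3.147×10¹¹ K⁴.
1/ε₁ + 1/ε₂ − 1 = 1.429 + 2.128 − 1 = 2.556.
q = 5.67×10⁻⁸ × 3.147×10¹¹ / 2.556.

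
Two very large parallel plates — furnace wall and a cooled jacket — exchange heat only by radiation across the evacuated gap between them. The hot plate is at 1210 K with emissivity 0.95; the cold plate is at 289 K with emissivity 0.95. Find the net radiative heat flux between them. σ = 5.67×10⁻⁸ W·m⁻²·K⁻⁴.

For two infinite grey parallel plates, q = σ(T₁⁴ − T₂⁴)/(1/ε₁ + 1/ε₂ − 1).
T₁⁴ − T₂⁴ = 2.144×10¹² − 6.976×10⁹ = 2.137×10¹² K⁴.
1/ε₁ + 1/ε₂ − 1 = 1.053 + 1.053 − 1 = 1.105.
q = 5.67×10⁻⁸ × 2.137×10¹² / 1.105.

q ≈ 1.10×10⁵ W/m²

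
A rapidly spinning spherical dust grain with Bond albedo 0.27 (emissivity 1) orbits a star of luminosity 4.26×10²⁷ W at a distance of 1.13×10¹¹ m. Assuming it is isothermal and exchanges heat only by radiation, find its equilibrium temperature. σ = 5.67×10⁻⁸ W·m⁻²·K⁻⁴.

T ≈ 541 K

First find the stellar flux at distance d: S = L/(4πd²) = 4.26×10²⁷/(4π·(1.13×10¹¹)²) = 26550 W/m².
For an isothermal sphere, absorbed (1−a)S·πr² = emitted σ·4πr²·T⁴, so T⁴ = (1−a)S/(4σ).
T⁴ = 0.730·26550/(4·5.67×10⁻⁸) = 8.545×10¹⁰ K⁴.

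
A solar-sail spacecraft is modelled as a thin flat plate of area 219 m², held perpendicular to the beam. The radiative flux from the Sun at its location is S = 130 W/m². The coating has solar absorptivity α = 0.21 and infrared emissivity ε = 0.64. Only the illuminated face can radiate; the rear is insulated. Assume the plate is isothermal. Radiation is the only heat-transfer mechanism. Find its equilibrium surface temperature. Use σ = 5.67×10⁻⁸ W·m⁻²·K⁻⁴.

At equilibrium, absorbed power = emitted power.
Absorbing cross-section = A = 219.0 m²; emitting surface = A = 219.0 m² (ratio 1).
αS·A_cross = εσ·A_surf·T⁴  ⇒  T⁴ = αS/(ε·1σ).
T⁴ = 0.210·130/(0.64·1·5.67×10⁻⁸) = 7.523×10⁸ K⁴.
T = (7.523×10⁸)^(1/4).

T ≈ 166 K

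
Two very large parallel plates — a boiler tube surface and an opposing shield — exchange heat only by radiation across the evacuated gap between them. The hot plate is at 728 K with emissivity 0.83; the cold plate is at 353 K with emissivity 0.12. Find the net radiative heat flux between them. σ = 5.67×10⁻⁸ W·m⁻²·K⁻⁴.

q ≈ 1760 W/m²

For two infinite grey parallel plates, q = σ(T₁⁴ − T₂⁴)/(1/ε₁ + 1/ε₂ − 1).
T₁⁴ − T₂⁴ = 2.809×10¹¹ − 1.553×10¹⁰ = 2.654×10¹¹ K⁴.
1/ε₁ + 1/ε₂ − 1 = 1.205 + 8.333 − 1 = 8.538.
q = 5.67×10⁻⁸ × 2.654×10¹¹ / 8.538.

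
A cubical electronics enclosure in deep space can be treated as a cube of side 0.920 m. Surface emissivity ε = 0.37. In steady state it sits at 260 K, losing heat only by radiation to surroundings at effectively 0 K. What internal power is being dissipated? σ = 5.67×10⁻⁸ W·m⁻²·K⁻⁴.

Steady state: P = εσA T⁴.
A = 6L² = 5.078 m²; T⁴ = (260)⁴ = 4.570×10⁹ K⁴.
P = 0.37 × 5.67×10⁻⁸ × 5.078 × 4.570×10⁹.

P ≈ 487 W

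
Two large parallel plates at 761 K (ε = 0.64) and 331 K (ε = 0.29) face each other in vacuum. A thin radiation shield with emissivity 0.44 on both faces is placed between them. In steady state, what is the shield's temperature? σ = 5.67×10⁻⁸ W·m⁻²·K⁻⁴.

In steady state the net flux on the hot side equals that on the cold side.
σ(T₁⁴−T_s⁴)/D₁ = σ(T_s⁴−T₂⁴)/D₂, with D₁ = 1/ε₁+1/ε_s−1 = 2.835, D₂ = 1/ε_s+1/ε₂−1 = 4.721.
Solve for T_s⁴: T_s⁴ = (D₂·T₁⁴ + D₁·T₂⁴)/(D₁+D₂) = 2.140×10¹¹ K⁴.

T_s ≈ 680 K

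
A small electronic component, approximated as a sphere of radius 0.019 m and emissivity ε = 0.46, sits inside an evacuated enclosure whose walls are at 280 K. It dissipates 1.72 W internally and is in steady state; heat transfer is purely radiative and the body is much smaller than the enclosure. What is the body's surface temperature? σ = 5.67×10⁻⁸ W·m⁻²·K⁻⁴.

T ≈ 379 K

For a small grey body in a large enclosure, net radiated power = εσA(T⁴ − T_w⁴).
Steady state: P = εσA(T⁴ − T_w⁴) with A = 4πr² = 0.004536 m².
T⁴ = P/(εσA) + T_w⁴ = 1.72/(0.46·5.67×10⁻⁸·0.004536) + (280)⁴
    = 1.454×10¹⁰ + 6.147×10⁹ = 2.068×10¹⁰ K⁴.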